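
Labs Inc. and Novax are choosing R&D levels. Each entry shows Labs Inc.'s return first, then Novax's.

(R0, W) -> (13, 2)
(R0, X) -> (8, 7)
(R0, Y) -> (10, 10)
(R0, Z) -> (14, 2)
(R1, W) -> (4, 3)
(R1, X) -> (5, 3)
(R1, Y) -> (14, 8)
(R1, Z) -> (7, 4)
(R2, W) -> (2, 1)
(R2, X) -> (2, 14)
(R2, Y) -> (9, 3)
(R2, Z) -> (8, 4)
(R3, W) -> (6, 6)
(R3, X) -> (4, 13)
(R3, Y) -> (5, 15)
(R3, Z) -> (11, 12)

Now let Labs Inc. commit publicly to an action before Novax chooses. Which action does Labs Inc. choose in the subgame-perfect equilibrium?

Work backward from Novax's decision.
- R0 → Novax plays Y (best of 2, 7, 10, 2); Labs Inc. gets 10.
- R1 → Novax plays Y (best of 3, 3, 8, 4); Labs Inc. gets 14.
- R2 → Novax plays X (best of 1, 14, 3, 4); Labs Inc. gets 2.
- R3 → Novax plays Y (best of 6, 13, 15, 12); Labs Inc. gets 5.
Maximizing over 10, 14, 2, 5, Labs Inc. chooses R1. Subgame-perfect outcome: (R1, Y) with payoffs (14, 8).

R1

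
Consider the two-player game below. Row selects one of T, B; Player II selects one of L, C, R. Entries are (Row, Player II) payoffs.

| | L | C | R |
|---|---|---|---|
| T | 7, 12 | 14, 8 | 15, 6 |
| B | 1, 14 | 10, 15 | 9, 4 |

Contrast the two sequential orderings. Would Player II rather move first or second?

If Row leads: Player II's best replies are T→L, B→C; Row's induced payoffs 7, 10; outcome (B, C), payoffs (10, 15).
If Player II leads: Row's best replies are L→T, C→T, R→T; Player II's induced payoffs 12, 8, 6; outcome (T, L), payoffs (7, 12).
Player II gets 12 moving first and 15 moving second, so Player II prefers to move second.

second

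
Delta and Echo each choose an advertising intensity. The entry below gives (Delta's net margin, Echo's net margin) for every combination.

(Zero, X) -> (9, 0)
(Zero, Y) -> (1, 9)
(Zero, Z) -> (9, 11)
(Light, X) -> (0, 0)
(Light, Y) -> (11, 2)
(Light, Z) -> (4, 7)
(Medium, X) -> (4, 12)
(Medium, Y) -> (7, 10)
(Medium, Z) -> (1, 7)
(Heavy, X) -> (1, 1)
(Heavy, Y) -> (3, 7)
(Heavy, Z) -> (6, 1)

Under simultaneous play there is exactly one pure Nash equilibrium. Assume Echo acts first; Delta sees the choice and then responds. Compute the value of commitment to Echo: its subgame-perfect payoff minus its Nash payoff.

0

Solve by backward induction (Echo leads).
- X: BR = Zero, leader payoff 0.
- Y: BR = Light, leader payoff 2.
- Z: BR = Zero, leader payoff 11.
Among 0, 2, 11, the best is 11 at Z. Subgame-perfect outcome: (Zero, Z) with payoffs (9, 11).
For the simultaneous game, intersect best replies.
Delta's best replies: X→Zero; Y→Light; Z→Zero.
Echo's best replies: Zero→Z; Light→Z; Medium→X; Heavy→Y.
Only (Zero, Z) has each player best-responding; Nash payoffs (9, 11).
Echo's commitment gain: 11 − 11 = 0.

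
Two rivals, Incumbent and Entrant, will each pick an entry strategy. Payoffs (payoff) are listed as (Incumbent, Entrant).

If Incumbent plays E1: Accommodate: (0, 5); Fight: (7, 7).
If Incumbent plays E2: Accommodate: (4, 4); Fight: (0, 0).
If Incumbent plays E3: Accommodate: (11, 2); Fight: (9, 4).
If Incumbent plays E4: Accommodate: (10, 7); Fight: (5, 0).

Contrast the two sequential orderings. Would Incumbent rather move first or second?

first

If Incumbent leads: Entrant's best replies are E1→Fight, E2→Accommodate, E3→Fight, E4→Accommodate; Incumbent's induced payoffs 7, 4, 9, 10; outcome (E4, Accommodate), payoffs (10, 7).
If Entrant leads: Incumbent's best replies are Accommodate→E3, Fight→E3; Entrant's induced payoffs 2, 4; outcome (E3, Fight), payoffs (9, 4).
Incumbent gets 10 moving first and 9 moving second, so Incumbent prefers to move first.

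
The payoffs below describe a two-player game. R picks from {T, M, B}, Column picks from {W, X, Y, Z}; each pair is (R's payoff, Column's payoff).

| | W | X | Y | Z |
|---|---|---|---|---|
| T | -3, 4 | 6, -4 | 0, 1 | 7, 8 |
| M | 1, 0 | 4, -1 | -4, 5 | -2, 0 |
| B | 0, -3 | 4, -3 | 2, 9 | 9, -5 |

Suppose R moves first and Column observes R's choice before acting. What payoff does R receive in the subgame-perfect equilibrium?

Column best-responds to each possible R move:
- T → Column plays Z (best of 4, -4, 1, 8); R gets 7.
- M → Column plays Y (best of 0, -1, 5, 0); R gets -4.
- B → Column plays Y (best of -3, -3, 9, -5); R gets 2.
Maximizing over 7, -4, 2, R chooses T. Subgame-perfect outcome: (T, Z) with payoffs (7, 8).

7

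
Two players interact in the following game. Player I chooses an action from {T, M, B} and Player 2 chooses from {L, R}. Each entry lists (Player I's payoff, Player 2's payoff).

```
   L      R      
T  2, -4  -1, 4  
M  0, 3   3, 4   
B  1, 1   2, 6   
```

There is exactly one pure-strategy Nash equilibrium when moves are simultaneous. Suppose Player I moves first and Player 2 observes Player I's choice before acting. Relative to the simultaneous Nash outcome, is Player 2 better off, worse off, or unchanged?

unchanged

Backward induction with Player I moving first.
- T: BR = R, leader payoff -1.
- M: BR = R, leader payoff 3.
- B: BR = R, leader payoff 2.
Among -1, 3, 2, the best is 3 at M. Subgame-perfect outcome: (M, R) with payoffs (3, 4).
For the simultaneous game, intersect best replies.
Player I's best replies: L→T; R→M.
Player 2's best replies: T→R; M→R; B→R.
The unique mutual best reply is (M, R), giving (3, 4).
Player 2 earns 4 sequentially versus 4 at the Nash outcome: unchanged.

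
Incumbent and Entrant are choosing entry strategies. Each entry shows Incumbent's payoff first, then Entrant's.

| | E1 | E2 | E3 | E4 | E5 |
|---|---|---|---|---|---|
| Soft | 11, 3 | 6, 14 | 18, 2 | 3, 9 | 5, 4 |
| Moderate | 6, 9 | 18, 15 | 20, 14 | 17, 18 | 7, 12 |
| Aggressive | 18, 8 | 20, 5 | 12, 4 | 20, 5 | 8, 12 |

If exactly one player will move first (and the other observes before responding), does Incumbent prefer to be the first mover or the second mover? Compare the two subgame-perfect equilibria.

If Incumbent leads: Entrant's best replies are Soft→E2, Moderate→E4, Aggressive→E5; Incumbent's induced payoffs 6, 17, 8; outcome (Moderate, E4), payoffs (17, 18).
If Entrant leads: Incumbent's best replies are E1→Aggressive, E2→Aggressive, E3→Moderate, E4→Aggressive, E5→Aggressive; Entrant's induced payoffs 8, 5, 14, 5, 12; outcome (Moderate, E3), payoffs (20, 14).
Incumbent gets 17 moving first and 20 moving second, so Incumbent prefers to move second.

second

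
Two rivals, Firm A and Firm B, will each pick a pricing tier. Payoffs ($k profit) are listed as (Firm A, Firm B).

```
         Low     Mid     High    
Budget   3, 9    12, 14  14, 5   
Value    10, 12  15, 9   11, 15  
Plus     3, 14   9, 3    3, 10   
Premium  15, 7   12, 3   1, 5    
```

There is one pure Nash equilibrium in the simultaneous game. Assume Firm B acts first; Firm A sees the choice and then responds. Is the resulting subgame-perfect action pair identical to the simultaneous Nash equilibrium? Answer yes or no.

no

Work backward from Firm A's decision.
- Low → Firm A plays Premium (best of 3, 10, 3, 15); Firm B gets 7.
- Mid → Firm A plays Value (best of 12, 15, 9, 12); Firm B gets 9.
- High → Firm A plays Budget (best of 14, 11, 3, 1); Firm B gets 5.
Firm B's induced payoffs are 7, 9, 5, so Firm B commits to Mid. Subgame-perfect outcome: (Value, Mid) with payoffs (15, 9).
For the simultaneous game, intersect best replies.
Firm A's best replies: Low→Premium; Mid→Value; High→Budget.
Firm B's best replies: Budget→Mid; Value→High; Plus→Low; Premium→Low.
The unique mutual best reply is (Premium, Low), giving (15, 7).
Sequential outcome (Value, Mid) differs from the Nash profile (Premium, Low).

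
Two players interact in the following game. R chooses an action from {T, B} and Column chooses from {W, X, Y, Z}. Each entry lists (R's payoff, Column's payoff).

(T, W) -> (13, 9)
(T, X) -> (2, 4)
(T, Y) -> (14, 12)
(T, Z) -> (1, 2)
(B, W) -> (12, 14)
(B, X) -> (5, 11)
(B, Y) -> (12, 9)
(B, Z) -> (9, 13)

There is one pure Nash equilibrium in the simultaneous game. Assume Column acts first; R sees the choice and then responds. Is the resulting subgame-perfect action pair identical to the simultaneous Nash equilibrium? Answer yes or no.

Backward induction with Column moving first.
- W: BR = T, leader payoff 9.
- X: BR = B, leader payoff 11.
- Y: BR = T, leader payoff 12.
- Z: BR = B, leader payoff 13.
Maximizing over 9, 11, 12, 13, Column chooses Z. Subgame-perfect outcome: (B, Z) with payoffs (9, 13).
For the simultaneous game, intersect best replies.
R's best replies: W→T; X→B; Y→T; Z→B.
Column's best replies: T→Y; B→W.
The unique mutual best reply is (T, Y), giving (14, 12).
Sequential outcome (B, Z) differs from the Nash profile (T, Y).

no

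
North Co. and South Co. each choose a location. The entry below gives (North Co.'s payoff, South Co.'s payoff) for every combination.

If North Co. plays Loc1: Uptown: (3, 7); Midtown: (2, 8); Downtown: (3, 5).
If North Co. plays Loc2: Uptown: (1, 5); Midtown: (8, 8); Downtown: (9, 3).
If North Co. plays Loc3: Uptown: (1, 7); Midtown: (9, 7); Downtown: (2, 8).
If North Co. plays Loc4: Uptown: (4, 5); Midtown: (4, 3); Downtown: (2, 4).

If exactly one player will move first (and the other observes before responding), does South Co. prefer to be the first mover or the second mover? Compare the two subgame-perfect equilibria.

second

If North Co. leads: South Co.'s best replies are Loc1→Midtown, Loc2→Midtown, Loc3→Downtown, Loc4→Uptown; North Co.'s induced payoffs 2, 8, 2, 4; outcome (Loc2, Midtown), payoffs (8, 8).
If South Co. leads: North Co.'s best replies are Uptown→Loc4, Midtown→Loc3, Downtown→Loc2; South Co.'s induced payoffs 5, 7, 3; outcome (Loc3, Midtown), payoffs (9, 7).
South Co. gets 7 moving first and 8 moving second, so South Co. prefers to move second.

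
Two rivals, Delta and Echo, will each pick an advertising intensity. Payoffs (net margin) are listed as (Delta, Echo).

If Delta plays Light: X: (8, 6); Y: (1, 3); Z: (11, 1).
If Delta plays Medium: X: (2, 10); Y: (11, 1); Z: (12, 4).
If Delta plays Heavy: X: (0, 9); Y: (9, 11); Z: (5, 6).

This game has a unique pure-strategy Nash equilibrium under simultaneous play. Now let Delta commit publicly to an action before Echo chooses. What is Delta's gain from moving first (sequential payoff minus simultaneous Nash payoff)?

1

Echo best-responds to each possible Delta move:
- Light → Echo plays X (best of 6, 3, 1); Delta gets 8.
- Medium → Echo plays X (best of 10, 1, 4); Delta gets 2.
- Heavy → Echo plays Y (best of 9, 11, 6); Delta gets 9.
Maximizing over 8, 2, 9, Delta chooses Heavy. Subgame-perfect outcome: (Heavy, Y) with payoffs (9, 11).
For the simultaneous game, intersect best replies.
Delta's best replies: X→Light; Y→Medium; Z→Medium.
Echo's best replies: Light→X; Medium→X; Heavy→Y.
The unique mutual best reply is (Light, X), giving (8, 6).
Delta's commitment gain: 9 − 8 = 1.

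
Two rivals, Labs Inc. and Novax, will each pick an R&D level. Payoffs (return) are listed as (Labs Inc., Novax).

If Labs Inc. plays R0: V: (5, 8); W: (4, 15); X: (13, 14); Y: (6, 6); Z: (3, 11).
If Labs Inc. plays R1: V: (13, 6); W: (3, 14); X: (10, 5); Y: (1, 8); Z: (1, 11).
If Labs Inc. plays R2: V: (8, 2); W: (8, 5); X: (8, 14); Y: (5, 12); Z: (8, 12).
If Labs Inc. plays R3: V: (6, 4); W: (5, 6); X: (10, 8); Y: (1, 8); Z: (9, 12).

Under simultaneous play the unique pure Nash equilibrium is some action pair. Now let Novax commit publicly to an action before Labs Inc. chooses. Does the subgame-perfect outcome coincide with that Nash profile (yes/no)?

Solve by backward induction (Novax leads).
- V → Labs Inc. plays R1 (best of 5, 13, 8, 6); Novax gets 6.
- W → Labs Inc. plays R2 (best of 4, 3, 8, 5); Novax gets 5.
- X → Labs Inc. plays R0 (best of 13, 10, 8, 10); Novax gets 14.
- Y → Labs Inc. plays R0 (best of 6, 1, 5, 1); Novax gets 6.
- Z → Labs Inc. plays R3 (best of 3, 1, 8, 9); Novax gets 12.
Among 6, 5, 14, 6, 12, the best is 14 at X. Subgame-perfect outcome: (R0, X) with payoffs (13, 14).
Under simultaneous play:
Labs Inc.'s best replies: V→R1; W→R2; X→R0; Y→R0; Z→R3.
Novax's best replies: R0→W; R1→W; R2→X; R3→Z.
The unique mutual best reply is (R3, Z), giving (9, 12).
Sequential outcome (R0, X) differs from the Nash profile (R3, Z).

no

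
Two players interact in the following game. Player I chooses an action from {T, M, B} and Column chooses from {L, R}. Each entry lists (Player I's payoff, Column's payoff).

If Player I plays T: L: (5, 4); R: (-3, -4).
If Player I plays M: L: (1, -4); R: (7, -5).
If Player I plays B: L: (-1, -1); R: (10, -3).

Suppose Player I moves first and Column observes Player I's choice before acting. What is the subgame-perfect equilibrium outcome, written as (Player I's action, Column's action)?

Column best-responds to each possible Player I move:
- T: BR = L, leader payoff 5.
- M: BR = L, leader payoff 1.
- B: BR = L, leader payoff -1.
Maximizing over 5, 1, -1, Player I chooses T. Subgame-perfect outcome: (T, L) with payoffs (5, 4).

(T, L)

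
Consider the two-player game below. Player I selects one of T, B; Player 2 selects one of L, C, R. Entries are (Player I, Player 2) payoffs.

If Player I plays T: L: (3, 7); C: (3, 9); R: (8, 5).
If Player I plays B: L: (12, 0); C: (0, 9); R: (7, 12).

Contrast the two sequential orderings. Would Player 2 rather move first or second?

second

If Player I leads: Player 2's best replies are T→C, B→R; Player I's induced payoffs 3, 7; outcome (B, R), payoffs (7, 12).
If Player 2 leads: Player I's best replies are L→B, C→T, R→T; Player 2's induced payoffs 0, 9, 5; outcome (T, C), payoffs (3, 9).
Player 2 gets 9 moving first and 12 moving second, so Player 2 prefers to move second.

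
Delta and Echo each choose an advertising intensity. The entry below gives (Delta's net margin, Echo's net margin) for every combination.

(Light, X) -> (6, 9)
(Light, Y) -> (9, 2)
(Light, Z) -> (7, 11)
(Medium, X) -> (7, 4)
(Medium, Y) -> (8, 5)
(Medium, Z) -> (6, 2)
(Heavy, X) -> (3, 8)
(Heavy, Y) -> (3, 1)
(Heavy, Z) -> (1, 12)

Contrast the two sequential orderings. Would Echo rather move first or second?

If Delta leads: Echo's best replies are Light→Z, Medium→Y, Heavy→Z; Delta's induced payoffs 7, 8, 1; outcome (Medium, Y), payoffs (8, 5).
If Echo leads: Delta's best replies are X→Medium, Y→Light, Z→Light; Echo's induced payoffs 4, 2, 11; outcome (Light, Z), payoffs (7, 11).
Echo gets 11 moving first and 5 moving second, so Echo prefers to move first.

first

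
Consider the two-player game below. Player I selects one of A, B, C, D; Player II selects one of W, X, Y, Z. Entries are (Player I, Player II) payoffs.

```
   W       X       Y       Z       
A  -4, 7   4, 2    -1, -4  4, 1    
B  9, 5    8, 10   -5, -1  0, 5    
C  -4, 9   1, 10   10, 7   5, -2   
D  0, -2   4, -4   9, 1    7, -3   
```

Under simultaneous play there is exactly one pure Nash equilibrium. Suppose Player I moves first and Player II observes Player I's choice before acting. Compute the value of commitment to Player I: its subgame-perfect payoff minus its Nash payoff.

1

Player II best-responds to each possible Player I move:
- A → Player II plays W (best of 7, 2, -4, 1); Player I gets -4.
- B → Player II plays X (best of 5, 10, -1, 5); Player I gets 8.
- C → Player II plays X (best of 9, 10, 7, -2); Player I gets 1.
- D → Player II plays Y (best of -2, -4, 1, -3); Player I gets 9.
Player I's induced payoffs are -4, 8, 1, 9, so Player I commits to D. Subgame-perfect outcome: (D, Y) with payoffs (9, 1).
Now find the simultaneous Nash equilibrium.
Player I's best replies: W→B; X→B; Y→C; Z→D.
Player II's best replies: A→W; B→X; C→X; D→Y.
Only (B, X) has each player best-responding; Nash payoffs (8, 10).
Player I's commitment gain: 9 − 8 = 1.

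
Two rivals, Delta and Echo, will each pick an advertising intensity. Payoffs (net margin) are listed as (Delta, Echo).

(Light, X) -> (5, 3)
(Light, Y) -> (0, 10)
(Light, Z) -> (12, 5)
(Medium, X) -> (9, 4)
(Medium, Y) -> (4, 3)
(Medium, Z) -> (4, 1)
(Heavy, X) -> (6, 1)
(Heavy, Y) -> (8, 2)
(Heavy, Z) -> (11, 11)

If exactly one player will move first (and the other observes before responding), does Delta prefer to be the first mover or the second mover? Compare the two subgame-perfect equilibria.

If Delta leads: Echo's best replies are Light→Y, Medium→X, Heavy→Z; Delta's induced payoffs 0, 9, 11; outcome (Heavy, Z), payoffs (11, 11).
If Echo leads: Delta's best replies are X→Medium, Y→Heavy, Z→Light; Echo's induced payoffs 4, 2, 5; outcome (Light, Z), payoffs (12, 5).
Delta gets 11 moving first and 12 moving second, so Delta prefers to move second.

second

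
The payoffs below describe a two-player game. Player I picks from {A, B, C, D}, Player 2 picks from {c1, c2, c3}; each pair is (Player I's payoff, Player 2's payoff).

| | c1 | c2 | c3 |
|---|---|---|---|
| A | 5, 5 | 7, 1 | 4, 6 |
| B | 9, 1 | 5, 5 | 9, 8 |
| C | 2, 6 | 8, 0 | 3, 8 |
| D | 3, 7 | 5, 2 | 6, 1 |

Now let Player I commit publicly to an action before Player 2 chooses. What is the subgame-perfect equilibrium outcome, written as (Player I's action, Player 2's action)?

(B, c3)

Solve by backward induction (Player I leads).
- A: Player 2 compares 5, 1, 6 and picks c3; Player I would get 4.
- B: Player 2 compares 1, 5, 8 and picks c3; Player I would get 9.
- C: Player 2 compares 6, 0, 8 and picks c3; Player I would get 3.
- D: Player 2 compares 7, 2, 1 and picks c1; Player I would get 3.
Player I's induced payoffs are 4, 9, 3, 3, so Player I commits to B. Subgame-perfect outcome: (B, c3) with payoffs (9, 8).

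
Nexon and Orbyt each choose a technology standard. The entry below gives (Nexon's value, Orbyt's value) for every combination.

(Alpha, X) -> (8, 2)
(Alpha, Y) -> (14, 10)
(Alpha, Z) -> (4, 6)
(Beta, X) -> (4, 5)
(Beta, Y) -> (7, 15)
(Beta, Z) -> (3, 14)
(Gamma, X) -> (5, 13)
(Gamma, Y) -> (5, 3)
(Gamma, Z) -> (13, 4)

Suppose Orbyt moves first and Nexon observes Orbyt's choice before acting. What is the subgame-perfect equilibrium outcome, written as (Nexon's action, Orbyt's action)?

Nexon best-responds to each possible Orbyt move:
- X: Nexon compares 8, 4, 5 and picks Alpha; Orbyt would get 2.
- Y: Nexon compares 14, 7, 5 and picks Alpha; Orbyt would get 10.
- Z: Nexon compares 4, 3, 13 and picks Gamma; Orbyt would get 4.
Maximizing over 2, 10, 4, Orbyt chooses Y. Subgame-perfect outcome: (Alpha, Y) with payoffs (14, 10).

(Alpha, Y)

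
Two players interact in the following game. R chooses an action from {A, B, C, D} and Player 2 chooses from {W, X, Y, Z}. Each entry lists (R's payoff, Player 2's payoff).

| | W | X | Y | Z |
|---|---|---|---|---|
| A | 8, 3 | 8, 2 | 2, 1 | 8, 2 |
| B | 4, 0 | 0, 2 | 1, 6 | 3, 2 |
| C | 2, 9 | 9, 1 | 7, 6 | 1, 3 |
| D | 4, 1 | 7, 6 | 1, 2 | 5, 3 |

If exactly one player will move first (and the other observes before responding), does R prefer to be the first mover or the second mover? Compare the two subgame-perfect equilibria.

first

If R leads: Player 2's best replies are A→W, B→Y, C→W, D→X; R's induced payoffs 8, 1, 2, 7; outcome (A, W), payoffs (8, 3).
If Player 2 leads: R's best replies are W→A, X→C, Y→C, Z→A; Player 2's induced payoffs 3, 1, 6, 2; outcome (C, Y), payoffs (7, 6).
R gets 8 moving first and 7 moving second, so R prefers to move first.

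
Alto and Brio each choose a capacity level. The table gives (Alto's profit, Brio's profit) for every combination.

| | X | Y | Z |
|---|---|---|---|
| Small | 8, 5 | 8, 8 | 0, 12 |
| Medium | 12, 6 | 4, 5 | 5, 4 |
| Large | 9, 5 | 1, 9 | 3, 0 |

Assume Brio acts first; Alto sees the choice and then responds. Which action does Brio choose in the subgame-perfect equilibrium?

Work backward from Alto's decision.
- X: Alto compares 8, 12, 9 and picks Medium; Brio would get 6.
- Y: Alto compares 8, 4, 1 and picks Small; Brio would get 8.
- Z: Alto compares 0, 5, 3 and picks Medium; Brio would get 4.
Brio's induced payoffs are 6, 8, 4, so Brio commits to Y. Subgame-perfect outcome: (Small, Y) with payoffs (8, 8).

Y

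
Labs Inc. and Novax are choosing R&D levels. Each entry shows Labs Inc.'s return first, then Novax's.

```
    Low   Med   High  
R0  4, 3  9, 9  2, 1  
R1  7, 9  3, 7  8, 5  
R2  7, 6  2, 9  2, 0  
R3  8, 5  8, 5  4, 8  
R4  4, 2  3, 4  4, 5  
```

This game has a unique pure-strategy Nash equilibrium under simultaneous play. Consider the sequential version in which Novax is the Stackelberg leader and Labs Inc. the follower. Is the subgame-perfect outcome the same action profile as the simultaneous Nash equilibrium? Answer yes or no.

Labs Inc. best-responds to each possible Novax move:
- Low → Labs Inc. plays R3 (best of 4, 7, 7, 8, 4); Novax gets 5.
- Med → Labs Inc. plays R0 (best of 9, 3, 2, 8, 3); Novax gets 9.
- High → Labs Inc. plays R1 (best of 2, 8, 2, 4, 4); Novax gets 5.
Novax's induced payoffs are 5, 9, 5, so Novax commits to Med. Subgame-perfect outcome: (R0, Med) with payoffs (9, 9).
For the simultaneous game, intersect best replies.
Labs Inc.'s best replies: Low→R3; Med→R0; High→R1.
Novax's best replies: R0→Med; R1→Low; R2→Med; R3→High; R4→High.
The unique mutual best reply is (R0, Med), giving (9, 9).
Sequential outcome (R0, Med) coincides with the Nash profile (R0, Med).

yes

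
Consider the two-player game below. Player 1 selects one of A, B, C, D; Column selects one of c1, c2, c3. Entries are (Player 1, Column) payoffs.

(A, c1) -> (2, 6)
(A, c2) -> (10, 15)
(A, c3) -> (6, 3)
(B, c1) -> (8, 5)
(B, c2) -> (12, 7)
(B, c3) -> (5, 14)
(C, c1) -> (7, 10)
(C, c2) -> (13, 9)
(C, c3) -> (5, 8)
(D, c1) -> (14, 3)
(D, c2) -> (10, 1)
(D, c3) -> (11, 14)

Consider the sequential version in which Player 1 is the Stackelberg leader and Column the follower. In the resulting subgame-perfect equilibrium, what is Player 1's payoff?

11

Work backward from Column's decision.
- A → Column plays c2 (best of 6, 15, 3); Player 1 gets 10.
- B → Column plays c3 (best of 5, 7, 14); Player 1 gets 5.
- C → Column plays c1 (best of 10, 9, 8); Player 1 gets 7.
- D → Column plays c3 (best of 3, 1, 14); Player 1 gets 11.
Among 10, 5, 7, 11, the best is 11 at D. Subgame-perfect outcome: (D, c3) with payoffs (11, 14).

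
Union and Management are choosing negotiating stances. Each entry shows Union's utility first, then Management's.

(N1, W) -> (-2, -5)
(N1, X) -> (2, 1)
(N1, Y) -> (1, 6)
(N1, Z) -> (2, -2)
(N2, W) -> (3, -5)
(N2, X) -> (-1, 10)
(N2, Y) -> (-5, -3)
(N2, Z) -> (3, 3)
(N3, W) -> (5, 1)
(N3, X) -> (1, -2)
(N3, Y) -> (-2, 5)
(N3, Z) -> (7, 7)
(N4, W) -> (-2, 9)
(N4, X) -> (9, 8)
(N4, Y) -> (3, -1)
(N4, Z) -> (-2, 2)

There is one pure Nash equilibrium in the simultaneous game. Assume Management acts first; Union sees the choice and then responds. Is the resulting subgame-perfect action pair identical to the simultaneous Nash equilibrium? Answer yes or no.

Work backward from Union's decision.
- W: BR = N3, leader payoff 1.
- X: BR = N4, leader payoff 8.
- Y: BR = N4, leader payoff -1.
- Z: BR = N3, leader payoff 7.
Maximizing over 1, 8, -1, 7, Management chooses X. Subgame-perfect outcome: (N4, X) with payoffs (9, 8).
Now find the simultaneous Nash equilibrium.
Union's best replies: W→N3; X→N4; Y→N4; Z→N3.
Management's best replies: N1→Y; N2→X; N3→Z; N4→W.
Only (N3, Z) has each player best-responding; Nash payoffs (7, 7).
Sequential outcome (N4, X) differs from the Nash profile (N3, Z).

no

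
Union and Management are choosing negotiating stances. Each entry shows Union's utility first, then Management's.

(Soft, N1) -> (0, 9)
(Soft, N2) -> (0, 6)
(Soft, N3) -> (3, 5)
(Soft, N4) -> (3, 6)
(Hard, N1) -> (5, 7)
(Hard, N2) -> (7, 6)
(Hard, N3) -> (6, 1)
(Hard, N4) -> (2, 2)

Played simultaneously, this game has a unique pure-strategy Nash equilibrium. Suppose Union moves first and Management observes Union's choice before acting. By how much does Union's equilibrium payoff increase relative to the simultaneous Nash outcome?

Backward induction with Union moving first.
- Soft → Management plays N1 (best of 9, 6, 5, 6); Union gets 0.
- Hard → Management plays N1 (best of 7, 6, 1, 2); Union gets 5.
Maximizing over 0, 5, Union chooses Hard. Subgame-perfect outcome: (Hard, N1) with payoffs (5, 7).
Under simultaneous play:
Union's best replies: N1→Hard; N2→Hard; N3→Hard; N4→Soft.
Management's best replies: Soft→N1; Hard→N1.
Only (Hard, N1) has each player best-responding; Nash payoffs (5, 7).
Union's commitment gain: 5 − 5 = 0.

0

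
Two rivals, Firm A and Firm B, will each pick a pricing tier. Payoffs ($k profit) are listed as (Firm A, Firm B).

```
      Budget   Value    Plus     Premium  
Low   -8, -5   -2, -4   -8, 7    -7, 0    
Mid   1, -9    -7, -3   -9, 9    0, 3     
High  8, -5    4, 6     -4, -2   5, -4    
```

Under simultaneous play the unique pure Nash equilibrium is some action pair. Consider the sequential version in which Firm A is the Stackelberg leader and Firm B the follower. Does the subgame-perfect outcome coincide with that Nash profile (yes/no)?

yes

Firm B best-responds to each possible Firm A move:
- Low: BR = Plus, leader payoff -8.
- Mid: BR = Plus, leader payoff -9.
- High: BR = Value, leader payoff 4.
Firm A's induced payoffs are -8, -9, 4, so Firm A commits to High. Subgame-perfect outcome: (High, Value) with payoffs (4, 6).
Now find the simultaneous Nash equilibrium.
Firm A's best replies: Budget→High; Value→High; Plus→High; Premium→High.
Firm B's best replies: Low→Plus; Mid→Plus; High→Value.
Only (High, Value) has each player best-responding; Nash payoffs (4, 6).
Sequential outcome (High, Value) coincides with the Nash profile (High, Value).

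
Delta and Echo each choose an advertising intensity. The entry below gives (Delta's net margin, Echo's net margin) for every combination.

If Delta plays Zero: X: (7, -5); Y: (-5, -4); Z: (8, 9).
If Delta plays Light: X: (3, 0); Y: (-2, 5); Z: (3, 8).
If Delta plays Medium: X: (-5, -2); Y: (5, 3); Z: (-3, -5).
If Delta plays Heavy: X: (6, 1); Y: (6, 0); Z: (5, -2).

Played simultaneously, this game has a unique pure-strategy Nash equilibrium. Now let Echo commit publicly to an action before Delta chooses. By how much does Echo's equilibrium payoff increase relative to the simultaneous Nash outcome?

Work backward from Delta's decision.
- X: Delta compares 7, 3, -5, 6 and picks Zero; Echo would get -5.
- Y: Delta compares -5, -2, 5, 6 and picks Heavy; Echo would get 0.
- Z: Delta compares 8, 3, -3, 5 and picks Zero; Echo would get 9.
Maximizing over -5, 0, 9, Echo chooses Z. Subgame-perfect outcome: (Zero, Z) with payoffs (8, 9).
Now find the simultaneous Nash equilibrium.
Delta's best replies: X→Zero; Y→Heavy; Z→Zero.
Echo's best replies: Zero→Z; Light→Z; Medium→Y; Heavy→X.
Only (Zero, Z) has each player best-responding; Nash payoffs (8, 9).
Echo's commitment gain: 9 − 9 = 0.

0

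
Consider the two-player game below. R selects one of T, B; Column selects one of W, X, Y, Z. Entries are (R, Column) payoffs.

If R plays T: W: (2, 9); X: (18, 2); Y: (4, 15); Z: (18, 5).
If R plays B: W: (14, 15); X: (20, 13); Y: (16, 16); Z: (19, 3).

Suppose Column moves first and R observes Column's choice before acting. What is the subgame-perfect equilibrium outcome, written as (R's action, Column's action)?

Solve by backward induction (Column leads).
- W: R compares 2, 14 and picks B; Column would get 15.
- X: R compares 18, 20 and picks B; Column would get 13.
- Y: R compares 4, 16 and picks B; Column would get 16.
- Z: R compares 18, 19 and picks B; Column would get 3.
Column's induced payoffs are 15, 13, 16, 3, so Column commits to Y. Subgame-perfect outcome: (B, Y) with payoffs (16, 16).

(B, Y)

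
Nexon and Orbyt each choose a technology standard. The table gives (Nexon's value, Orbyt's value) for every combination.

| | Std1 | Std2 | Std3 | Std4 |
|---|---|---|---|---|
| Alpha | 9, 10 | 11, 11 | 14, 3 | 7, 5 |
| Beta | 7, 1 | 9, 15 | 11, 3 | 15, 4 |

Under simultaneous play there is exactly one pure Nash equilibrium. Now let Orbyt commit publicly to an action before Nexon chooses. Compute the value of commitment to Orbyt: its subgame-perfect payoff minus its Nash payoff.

0

Nexon best-responds to each possible Orbyt move:
- Std1: Nexon compares 9, 7 and picks Alpha; Orbyt would get 10.
- Std2: Nexon compares 11, 9 and picks Alpha; Orbyt would get 11.
- Std3: Nexon compares 14, 11 and picks Alpha; Orbyt would get 3.
- Std4: Nexon compares 7, 15 and picks Beta; Orbyt would get 4.
Among 10, 11, 3, 4, the best is 11 at Std2. Subgame-perfect outcome: (Alpha, Std2) with payoffs (11, 11).
For the simultaneous game, intersect best replies.
Nexon's best replies: Std1→Alpha; Std2→Alpha; Std3→Alpha; Std4→Beta.
Orbyt's best replies: Alpha→Std2; Beta→Std2.
The unique mutual best reply is (Alpha, Std2), giving (11, 11).
Orbyt's commitment gain: 11 − 11 = 0.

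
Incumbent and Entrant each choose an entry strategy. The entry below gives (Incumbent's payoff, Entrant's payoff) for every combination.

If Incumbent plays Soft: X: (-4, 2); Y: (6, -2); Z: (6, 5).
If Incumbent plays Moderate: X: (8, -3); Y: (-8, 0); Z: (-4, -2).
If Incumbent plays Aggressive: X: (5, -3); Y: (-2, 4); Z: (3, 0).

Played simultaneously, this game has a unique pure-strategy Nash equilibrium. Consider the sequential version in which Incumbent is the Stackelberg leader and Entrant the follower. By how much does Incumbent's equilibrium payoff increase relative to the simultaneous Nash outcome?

0

Backward induction with Incumbent moving first.
- Soft: Entrant compares 2, -2, 5 and picks Z; Incumbent would get 6.
- Moderate: Entrant compares -3, 0, -2 and picks Y; Incumbent would get -8.
- Aggressive: Entrant compares -3, 4, 0 and picks Y; Incumbent would get -2.
Incumbent's induced payoffs are 6, -8, -2, so Incumbent commits to Soft. Subgame-perfect outcome: (Soft, Z) with payoffs (6, 5).
Now find the simultaneous Nash equilibrium.
Incumbent's best replies: X→Moderate; Y→Soft; Z→Soft.
Entrant's best replies: Soft→Z; Moderate→Y; Aggressive→Y.
The unique mutual best reply is (Soft, Z), giving (6, 5).
Incumbent's commitment gain: 6 − 6 = 0.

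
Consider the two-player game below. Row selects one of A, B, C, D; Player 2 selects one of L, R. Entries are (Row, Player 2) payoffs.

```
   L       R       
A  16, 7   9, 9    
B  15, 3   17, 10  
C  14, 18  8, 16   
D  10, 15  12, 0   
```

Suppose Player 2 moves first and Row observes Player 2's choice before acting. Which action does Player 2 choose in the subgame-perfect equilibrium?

Row best-responds to each possible Player 2 move:
- L: BR = A, leader payoff 7.
- R: BR = B, leader payoff 10.
Maximizing over 7, 10, Player 2 chooses R. Subgame-perfect outcome: (B, R) with payoffs (17, 10).

R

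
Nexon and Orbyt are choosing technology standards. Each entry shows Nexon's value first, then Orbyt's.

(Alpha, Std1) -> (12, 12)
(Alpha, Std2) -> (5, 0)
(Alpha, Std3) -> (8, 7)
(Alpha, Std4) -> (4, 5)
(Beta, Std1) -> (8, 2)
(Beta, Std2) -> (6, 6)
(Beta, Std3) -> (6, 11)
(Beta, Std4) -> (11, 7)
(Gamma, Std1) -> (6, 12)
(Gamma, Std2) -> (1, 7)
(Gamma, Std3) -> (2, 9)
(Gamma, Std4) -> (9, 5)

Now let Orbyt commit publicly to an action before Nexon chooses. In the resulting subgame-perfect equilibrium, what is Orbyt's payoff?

Work backward from Nexon's decision.
- Std1: BR = Alpha, leader payoff 12.
- Std2: BR = Beta, leader payoff 6.
- Std3: BR = Alpha, leader payoff 7.
- Std4: BR = Beta, leader payoff 7.
Maximizing over 12, 6, 7, 7, Orbyt chooses Std1. Subgame-perfect outcome: (Alpha, Std1) with payoffs (12, 12).

12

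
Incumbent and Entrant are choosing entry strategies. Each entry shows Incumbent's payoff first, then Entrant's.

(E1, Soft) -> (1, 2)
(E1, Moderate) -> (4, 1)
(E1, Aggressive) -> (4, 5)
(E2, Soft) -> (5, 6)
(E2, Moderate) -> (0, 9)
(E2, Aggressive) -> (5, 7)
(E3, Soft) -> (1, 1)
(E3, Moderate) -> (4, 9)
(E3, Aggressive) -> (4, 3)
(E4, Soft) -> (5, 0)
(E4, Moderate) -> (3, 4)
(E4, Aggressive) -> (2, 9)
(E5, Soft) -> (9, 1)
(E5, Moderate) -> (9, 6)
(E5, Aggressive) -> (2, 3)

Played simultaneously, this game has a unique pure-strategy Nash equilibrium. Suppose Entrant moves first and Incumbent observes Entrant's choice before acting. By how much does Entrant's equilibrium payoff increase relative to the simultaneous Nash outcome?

1

Backward induction with Entrant moving first.
- Soft → Incumbent plays E5 (best of 1, 5, 1, 5, 9); Entrant gets 1.
- Moderate → Incumbent plays E5 (best of 4, 0, 4, 3, 9); Entrant gets 6.
- Aggressive → Incumbent plays E2 (best of 4, 5, 4, 2, 2); Entrant gets 7.
Entrant's induced payoffs are 1, 6, 7, so Entrant commits to Aggressive. Subgame-perfect outcome: (E2, Aggressive) with payoffs (5, 7).
Now find the simultaneous Nash equilibrium.
Incumbent's best replies: Soft→E5; Moderate→E5; Aggressive→E2.
Entrant's best replies: E1→Aggressive; E2→Moderate; E3→Moderate; E4→Aggressive; E5→Moderate.
Only (E5, Moderate) has each player best-responding; Nash payoffs (9, 6).
Entrant's commitment gain: 7 − 6 = 1.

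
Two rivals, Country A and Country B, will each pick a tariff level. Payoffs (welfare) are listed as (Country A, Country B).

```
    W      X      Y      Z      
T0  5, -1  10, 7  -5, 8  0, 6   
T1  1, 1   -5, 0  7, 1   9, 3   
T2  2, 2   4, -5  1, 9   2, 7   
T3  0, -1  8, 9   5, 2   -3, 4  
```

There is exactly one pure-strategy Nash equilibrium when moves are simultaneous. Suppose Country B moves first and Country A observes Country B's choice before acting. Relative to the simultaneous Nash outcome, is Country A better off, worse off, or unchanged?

better off

Solve by backward induction (Country B leads).
- W: Country A compares 5, 1, 2, 0 and picks T0; Country B would get -1.
- X: Country A compares 10, -5, 4, 8 and picks T0; Country B would get 7.
- Y: Country A compares -5, 7, 1, 5 and picks T1; Country B would get 1.
- Z: Country A compares 0, 9, 2, -3 and picks T1; Country B would get 3.
Among -1, 7, 1, 3, the best is 7 at X. Subgame-perfect outcome: (T0, X) with payoffs (10, 7).
Now find the simultaneous Nash equilibrium.
Country A's best replies: W→T0; X→T0; Y→T1; Z→T1.
Country B's best replies: T0→Y; T1→Z; T2→Y; T3→X.
The unique mutual best reply is (T1, Z), giving (9, 3).
Country A earns 10 sequentially versus 9 at the Nash outcome: better off.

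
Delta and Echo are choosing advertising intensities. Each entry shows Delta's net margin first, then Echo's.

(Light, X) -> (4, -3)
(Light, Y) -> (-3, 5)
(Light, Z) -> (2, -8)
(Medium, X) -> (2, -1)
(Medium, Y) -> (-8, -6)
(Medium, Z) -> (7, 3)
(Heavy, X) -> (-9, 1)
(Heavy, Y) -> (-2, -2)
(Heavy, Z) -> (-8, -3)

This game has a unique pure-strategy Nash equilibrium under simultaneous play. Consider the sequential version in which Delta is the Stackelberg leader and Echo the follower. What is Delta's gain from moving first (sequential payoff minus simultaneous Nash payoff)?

0

Backward induction with Delta moving first.
- Light: BR = Y, leader payoff -3.
- Medium: BR = Z, leader payoff 7.
- Heavy: BR = X, leader payoff -9.
Among -3, 7, -9, the best is 7 at Medium. Subgame-perfect outcome: (Medium, Z) with payoffs (7, 3).
Now find the simultaneous Nash equilibrium.
Delta's best replies: X→Light; Y→Heavy; Z→Medium.
Echo's best replies: Light→Y; Medium→Z; Heavy→X.
The unique mutual best reply is (Medium, Z), giving (7, 3).
Delta's commitment gain: 7 − 7 = 0.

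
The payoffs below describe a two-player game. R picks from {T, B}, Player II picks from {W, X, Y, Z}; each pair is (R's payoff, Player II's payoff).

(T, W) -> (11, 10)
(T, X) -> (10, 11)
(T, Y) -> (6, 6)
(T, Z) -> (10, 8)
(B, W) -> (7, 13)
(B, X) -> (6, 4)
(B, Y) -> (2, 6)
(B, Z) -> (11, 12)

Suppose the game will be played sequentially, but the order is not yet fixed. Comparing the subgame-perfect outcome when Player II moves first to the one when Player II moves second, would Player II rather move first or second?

If R leads: Player II's best replies are T→X, B→W; R's induced payoffs 10, 7; outcome (T, X), payoffs (10, 11).
If Player II leads: R's best replies are W→T, X→T, Y→T, Z→B; Player II's induced payoffs 10, 11, 6, 12; outcome (B, Z), payoffs (11, 12).
Player II gets 12 moving first and 11 moving second, so Player II prefers to move first.

first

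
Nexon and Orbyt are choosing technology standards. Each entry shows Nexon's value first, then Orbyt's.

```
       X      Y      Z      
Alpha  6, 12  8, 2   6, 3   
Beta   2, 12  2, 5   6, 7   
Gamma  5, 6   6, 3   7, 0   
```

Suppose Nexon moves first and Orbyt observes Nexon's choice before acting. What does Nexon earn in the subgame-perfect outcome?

Solve by backward induction (Nexon leads).
- Alpha → Orbyt plays X (best of 12, 2, 3); Nexon gets 6.
- Beta → Orbyt plays X (best of 12, 5, 7); Nexon gets 2.
- Gamma → Orbyt plays X (best of 6, 3, 0); Nexon gets 5.
Among 6, 2, 5, the best is 6 at Alpha. Subgame-perfect outcome: (Alpha, X) with payoffs (6, 12).

6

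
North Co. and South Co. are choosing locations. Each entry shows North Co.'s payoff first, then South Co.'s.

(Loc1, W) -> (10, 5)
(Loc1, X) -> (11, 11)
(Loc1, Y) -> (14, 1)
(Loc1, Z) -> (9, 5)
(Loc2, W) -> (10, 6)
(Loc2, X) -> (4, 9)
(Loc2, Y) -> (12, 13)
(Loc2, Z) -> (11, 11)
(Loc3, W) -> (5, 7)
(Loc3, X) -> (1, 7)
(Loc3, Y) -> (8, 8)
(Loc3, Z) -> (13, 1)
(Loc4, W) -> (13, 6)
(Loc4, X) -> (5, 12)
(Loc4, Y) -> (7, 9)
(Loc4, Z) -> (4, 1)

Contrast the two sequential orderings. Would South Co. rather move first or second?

second

If North Co. leads: South Co.'s best replies are Loc1→X, Loc2→Y, Loc3→Y, Loc4→X; North Co.'s induced payoffs 11, 12, 8, 5; outcome (Loc2, Y), payoffs (12, 13).
If South Co. leads: North Co.'s best replies are W→Loc4, X→Loc1, Y→Loc1, Z→Loc3; South Co.'s induced payoffs 6, 11, 1, 1; outcome (Loc1, X), payoffs (11, 11).
South Co. gets 11 moving first and 13 moving second, so South Co. prefers to move second.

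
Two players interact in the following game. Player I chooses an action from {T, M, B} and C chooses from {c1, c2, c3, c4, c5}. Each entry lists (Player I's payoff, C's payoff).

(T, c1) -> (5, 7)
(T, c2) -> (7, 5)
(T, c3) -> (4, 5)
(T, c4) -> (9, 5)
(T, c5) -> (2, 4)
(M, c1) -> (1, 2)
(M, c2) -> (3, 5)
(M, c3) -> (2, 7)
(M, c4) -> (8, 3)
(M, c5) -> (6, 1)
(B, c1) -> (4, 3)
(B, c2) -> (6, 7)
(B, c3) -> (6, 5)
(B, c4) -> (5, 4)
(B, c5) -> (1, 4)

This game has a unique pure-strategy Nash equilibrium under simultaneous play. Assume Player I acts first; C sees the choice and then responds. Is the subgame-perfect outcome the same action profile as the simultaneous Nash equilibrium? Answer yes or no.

no

Solve by backward induction (Player I leads).
- T: C compares 7, 5, 5, 5, 4 and picks c1; Player I would get 5.
- M: C compares 2, 5, 7, 3, 1 and picks c3; Player I would get 2.
- B: C compares 3, 7, 5, 4, 4 and picks c2; Player I would get 6.
Maximizing over 5, 2, 6, Player I chooses B. Subgame-perfect outcome: (B, c2) with payoffs (6, 7).
Under simultaneous play:
Player I's best replies: c1→T; c2→T; c3→B; c4→T; c5→M.
C's best replies: T→c1; M→c3; B→c2.
The unique mutual best reply is (T, c1), giving (5, 7).
Sequential outcome (B, c2) differs from the Nash profile (T, c1).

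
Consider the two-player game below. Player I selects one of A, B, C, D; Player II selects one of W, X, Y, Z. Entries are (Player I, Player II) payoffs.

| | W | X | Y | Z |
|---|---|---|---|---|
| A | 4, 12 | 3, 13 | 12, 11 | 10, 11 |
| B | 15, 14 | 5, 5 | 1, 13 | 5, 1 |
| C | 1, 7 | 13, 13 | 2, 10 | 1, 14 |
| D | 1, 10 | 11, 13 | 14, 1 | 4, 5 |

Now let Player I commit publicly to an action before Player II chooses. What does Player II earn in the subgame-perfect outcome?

14

Player II best-responds to each possible Player I move:
- A: BR = X, leader payoff 3.
- B: BR = W, leader payoff 15.
- C: BR = Z, leader payoff 1.
- D: BR = X, leader payoff 11.
Among 3, 15, 1, 11, the best is 15 at B. Subgame-perfect outcome: (B, W) with payoffs (15, 14).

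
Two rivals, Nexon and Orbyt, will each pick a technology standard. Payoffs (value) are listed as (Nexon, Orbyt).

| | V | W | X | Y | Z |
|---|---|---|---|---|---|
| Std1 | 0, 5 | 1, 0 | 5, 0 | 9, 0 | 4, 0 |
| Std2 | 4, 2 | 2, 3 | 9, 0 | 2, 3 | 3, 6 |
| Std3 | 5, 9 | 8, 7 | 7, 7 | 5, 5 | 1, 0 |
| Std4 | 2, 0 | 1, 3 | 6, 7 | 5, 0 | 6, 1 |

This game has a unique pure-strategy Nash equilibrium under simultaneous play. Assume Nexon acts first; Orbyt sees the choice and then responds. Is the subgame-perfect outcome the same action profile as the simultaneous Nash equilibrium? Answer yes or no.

no

Orbyt best-responds to each possible Nexon move:
- Std1: BR = V, leader payoff 0.
- Std2: BR = Z, leader payoff 3.
- Std3: BR = V, leader payoff 5.
- Std4: BR = X, leader payoff 6.
Maximizing over 0, 3, 5, 6, Nexon chooses Std4. Subgame-perfect outcome: (Std4, X) with payoffs (6, 7).
Now find the simultaneous Nash equilibrium.
Nexon's best replies: V→Std3; W→Std3; X→Std2; Y→Std1; Z→Std4.
Orbyt's best replies: Std1→V; Std2→Z; Std3→V; Std4→X.
The unique mutual best reply is (Std3, V), giving (5, 9).
Sequential outcome (Std4, X) differs from the Nash profile (Std3, V).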